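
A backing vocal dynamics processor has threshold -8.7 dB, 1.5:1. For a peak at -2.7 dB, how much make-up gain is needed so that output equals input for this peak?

Without make-up, output = threshold + overshoot/1.5 = -8.7 + 4 = -4.7 dB.
Gap to target: 2 dB.

2 dB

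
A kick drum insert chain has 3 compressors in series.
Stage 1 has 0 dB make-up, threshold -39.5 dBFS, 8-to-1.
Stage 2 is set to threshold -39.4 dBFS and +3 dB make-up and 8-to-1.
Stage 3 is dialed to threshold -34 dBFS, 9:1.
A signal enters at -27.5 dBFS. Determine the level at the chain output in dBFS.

Stage 1: 12 dB above -39.5 dBFS, reduced 8:1 to 1.5 dB above → -38 dBFS.
Stage 2: -38 dBFS is 1.4 dB over -39.4 dBFS; at 8:1 that becomes 0.175 dB over, giving -39.225 dBFS; +3 dB make-up → -36.225 dBFS.
Stage 3: -36.225 dBFS is at or below the -34 dBFS threshold — no compression; output -36.225 dBFS.

-36.225 dBFS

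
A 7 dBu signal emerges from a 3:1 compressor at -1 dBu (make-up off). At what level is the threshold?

Let T be the threshold. Output overshoot = (input overshoot)/R, so -1 − T = (7 − T)/3.
3·(-1 − T) = 7 − T → 2·T = -3 − 7 = -10.
T = -10/2 = -5 dBu.

-5 dBu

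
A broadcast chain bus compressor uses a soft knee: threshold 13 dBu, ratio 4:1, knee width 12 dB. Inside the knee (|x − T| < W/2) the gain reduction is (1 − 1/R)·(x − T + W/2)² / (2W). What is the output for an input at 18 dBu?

14.21875 dBu

x − T + W/2 = 18 − 13 + 6 = 11.
GR = (1 − 1/4) × 11² / 24 = 0.75 × 121 / 24 = 3.78125 dB.
Output = 18 − 3.78125 = 14.21875 dBu.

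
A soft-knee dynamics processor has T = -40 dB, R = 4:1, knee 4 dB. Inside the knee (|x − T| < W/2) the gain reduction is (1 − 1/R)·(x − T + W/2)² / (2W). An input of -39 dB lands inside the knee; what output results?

-39.84375 dB

x − T + W/2 = -39 − (-40) + 2 = 3.
GR = (1 − 1/4) × 3² / 8 = 0.75 × 9 / 8 = 0.84375 dB.
Output = -39 − 0.84375 = -39.84375 dB.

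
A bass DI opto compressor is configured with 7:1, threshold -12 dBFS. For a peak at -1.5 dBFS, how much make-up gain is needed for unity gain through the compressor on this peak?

Without make-up, output = threshold + overshoot/7 = -12 + 1.5 = -10.5 dBFS.
Gap to target: 9 dB.

9 dB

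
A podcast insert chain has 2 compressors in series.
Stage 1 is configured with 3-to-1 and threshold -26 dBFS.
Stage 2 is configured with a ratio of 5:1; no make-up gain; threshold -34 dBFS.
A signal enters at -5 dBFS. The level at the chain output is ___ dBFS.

Stage 1: -5 dBFS is 21 dB over -26 dBFS; at 3:1 that becomes 7 dB over, giving -19 dBFS.
Stage 2: -19 dBFS is 15 dB over -34 dBFS; at 5:1 that becomes 3 dB over, giving -31 dBFS.

-31 dBFS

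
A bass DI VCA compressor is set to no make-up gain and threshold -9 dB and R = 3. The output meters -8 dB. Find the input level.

-6 dB

The compressed level sits -8 − (-9) = 1 dB over threshold.
Before 3:1 compression the overshoot was 1 × 3 = 3 dB, so input = -9 + 3 = -6 dB.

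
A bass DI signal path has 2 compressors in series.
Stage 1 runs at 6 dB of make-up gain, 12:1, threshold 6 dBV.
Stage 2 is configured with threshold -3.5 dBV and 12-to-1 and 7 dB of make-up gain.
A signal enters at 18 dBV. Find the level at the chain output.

4.875 dBV

Stage 1: overshoot 12 dB → 12/12 = 1 dB → 7 dBV; +6 dB make-up → 13 dBV.
Stage 2: 16.5 dB above -3.5 dBV, reduced 12:1 to 1.375 dB above → -2.125 dBV; +7 dB make-up → 4.875 dBV.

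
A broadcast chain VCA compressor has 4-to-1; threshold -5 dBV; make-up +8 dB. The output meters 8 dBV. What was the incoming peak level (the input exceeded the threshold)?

15 dBV

Before make-up, the level was 8 − 8 = 0 dBV.
The compressed level sits 0 − (-5) = 5 dB over threshold.
Input overshoot = R × output overshoot = 20 dB → input = -5 + 20 = 15 dBV.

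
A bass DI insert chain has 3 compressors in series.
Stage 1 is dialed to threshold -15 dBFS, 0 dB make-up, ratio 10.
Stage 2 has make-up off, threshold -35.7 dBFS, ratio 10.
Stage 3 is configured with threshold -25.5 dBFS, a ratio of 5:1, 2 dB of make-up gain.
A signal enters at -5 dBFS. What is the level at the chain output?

Stage 1: 10 dB above -15 dBFS, reduced 10:1 to 1 dB above → -14 dBFS.
Stage 2: 21.7 dB above -35.7 dBFS, reduced 10:1 to 2.17 dB above → -33.53 dBFS.
Stage 3: below threshold (-33.53 ≤ -25.5); passes unchanged; make-up brings it to -31.53 dBFS.

-31.53 dBFS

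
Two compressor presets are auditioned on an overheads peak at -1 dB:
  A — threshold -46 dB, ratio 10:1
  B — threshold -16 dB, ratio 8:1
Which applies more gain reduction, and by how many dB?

A, by 27.375 dB

A: overshoot 45 dB → output overshoot 4.5 dB → GR 40.5 dB.
B: overshoot 15 dB → output overshoot 1.875 dB → GR 13.125 dB.
Difference: 27.375 dB in favour of A.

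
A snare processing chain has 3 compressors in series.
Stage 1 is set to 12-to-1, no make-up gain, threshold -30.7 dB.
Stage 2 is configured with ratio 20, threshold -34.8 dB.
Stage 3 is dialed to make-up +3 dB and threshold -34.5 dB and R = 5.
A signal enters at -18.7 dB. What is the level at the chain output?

Stage 1: -18.7 dB is 12 dB over -30.7 dB; at 12:1 that becomes 1 dB over, giving -29.7 dB.
Stage 2: -29.7 dB is 5.1 dB over -34.8 dB; at 20:1 that becomes 0.255 dB over, giving -34.545 dB.
Stage 3: -34.545 dB ≤ -34.5 dB, so stage 3 doesn't engage; make-up brings it to -31.545 dB.

-31.545 dB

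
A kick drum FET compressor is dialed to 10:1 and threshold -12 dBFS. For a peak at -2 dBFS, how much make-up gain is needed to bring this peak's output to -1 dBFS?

10 dB

Overshoot 10 dB → 10/10 = 1 dB after compression, so the compressed level is -12 + 1 = -11 dBFS.
Make-up = target − compressed = -1 − (-11) = 10 dB.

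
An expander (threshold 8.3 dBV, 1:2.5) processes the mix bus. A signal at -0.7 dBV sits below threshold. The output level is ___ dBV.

-14.2 dBV

Undershoot = 8.3 − (-0.7) = 9 dB.
At 1:2.5, that expands to 22.5 dB under threshold.
Output = 8.3 − 22.5 = -14.2 dBV.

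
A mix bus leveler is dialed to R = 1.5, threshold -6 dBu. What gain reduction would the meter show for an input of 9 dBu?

5 dB

Overshoot = 9 − (-6) = 15 dB.
After 1.5:1 compression the overshoot becomes 15/1.5 = 10 dB.
So the signal is attenuated by 15 − 10 = 5 dB.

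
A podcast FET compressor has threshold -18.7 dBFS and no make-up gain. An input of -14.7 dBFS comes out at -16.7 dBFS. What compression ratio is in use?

2:1

Input overshoot = -14.7 − (-18.7) = 4 dB; output overshoot = -16.7 − (-18.7) = 2 dB.
Ratio = 4 / 2 = 2.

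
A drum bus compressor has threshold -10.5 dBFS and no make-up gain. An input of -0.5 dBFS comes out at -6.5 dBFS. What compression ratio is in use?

Input overshoot = -0.5 − (-10.5) = 10 dB; output overshoot = -6.5 − (-10.5) = 4 dB.
Ratio = 10 / 4 = 2.5.

2.5:1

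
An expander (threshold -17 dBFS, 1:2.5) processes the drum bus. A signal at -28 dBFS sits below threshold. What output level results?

-44.5 dBFS

The input is 11 dB below the -17 dBFS threshold.
A 1:2.5 expander multiplies undershoot by 2.5: 11 × 2.5 = 27.5 dB below threshold.
Output = -17 − 27.5 = -44.5 dBFS.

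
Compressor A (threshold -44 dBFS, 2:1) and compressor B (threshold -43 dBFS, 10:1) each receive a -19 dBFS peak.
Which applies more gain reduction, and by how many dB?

B, by 9.1 dB

A: 25 dB over, compressed to 12.5 dB over, so 12.5 dB of GR.
B: 24 dB over, compressed to 2.4 dB over, so 21.6 dB of GR.
B applies 9.1 dB more gain reduction.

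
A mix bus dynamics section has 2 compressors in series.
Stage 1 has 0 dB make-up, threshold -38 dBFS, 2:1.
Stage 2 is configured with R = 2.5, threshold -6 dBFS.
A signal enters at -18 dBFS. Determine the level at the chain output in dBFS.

Stage 1: overshoot 20 dB → 20/2 = 10 dB → -28 dBFS.
Stage 2: -28 dBFS ≤ -6 dBFS, so stage 2 doesn't engage; output -28 dBFS.

-28 dBFS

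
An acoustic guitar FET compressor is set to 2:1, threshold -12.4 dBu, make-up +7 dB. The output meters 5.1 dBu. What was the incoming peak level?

8.6 dBu

Before make-up, the level was 5.1 − 7 = -1.9 dBu.
The compressed level sits -1.9 − (-12.4) = 10.5 dB over threshold.
Before 2:1 compression the overshoot was 10.5 × 2 = 21 dB, so input = -12.4 + 21 = 8.6 dBu.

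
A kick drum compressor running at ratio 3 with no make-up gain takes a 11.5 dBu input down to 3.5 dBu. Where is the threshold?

Input is 12 dB above T (since output overshoot × R = input overshoot: (3.5 − T)·3 = 11.5 − T gives T = -0.5 dBu).
Check: -0.5 + (11.5 − (-0.5))/3 = -0.5 + 4 = 3.5 dBu. ✓

-0.5 dBu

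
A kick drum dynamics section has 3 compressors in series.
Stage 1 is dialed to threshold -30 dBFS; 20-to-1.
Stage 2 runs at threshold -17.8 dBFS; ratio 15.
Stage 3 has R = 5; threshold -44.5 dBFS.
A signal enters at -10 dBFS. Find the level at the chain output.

-41.4 dBFS

Stage 1: overshoot 20 dB → 20/20 = 1 dB → -29 dBFS.
Stage 2: -29 dBFS ≤ -17.8 dBFS, so stage 2 doesn't engage; output -29 dBFS.
Stage 3: -29 dBFS is 15.5 dB over -44.5 dBFS; at 5:1 that becomes 3.1 dB over, giving -41.4 dBFS.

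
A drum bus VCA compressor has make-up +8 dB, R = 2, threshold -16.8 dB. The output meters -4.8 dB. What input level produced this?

-8.8 dB

Before make-up, the level was -4.8 − 8 = -12.8 dB.
The compressed level sits -12.8 − (-16.8) = 4 dB over threshold.
Before 2:1 compression the overshoot was 4 × 2 = 8 dB, so input = -16.8 + 8 = -8.8 dB.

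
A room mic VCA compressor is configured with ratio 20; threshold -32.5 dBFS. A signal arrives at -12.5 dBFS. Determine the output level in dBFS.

The input is 20 dB above the -32.5 dBFS threshold.
20:1 compression reduces that to 20/20 = 1 dB over.
Output = -32.5 + 1 = -31.5 dBFS.

-31.5 dBFS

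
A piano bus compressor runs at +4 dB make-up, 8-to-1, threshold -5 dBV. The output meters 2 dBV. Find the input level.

Before make-up, the level was 2 − 4 = -2 dBV.
The compressed level sits -2 − (-5) = 3 dB over threshold.
Before 8:1 compression the overshoot was 3 × 8 = 24 dB, so input = -5 + 24 = 19 dBV.

19 dBV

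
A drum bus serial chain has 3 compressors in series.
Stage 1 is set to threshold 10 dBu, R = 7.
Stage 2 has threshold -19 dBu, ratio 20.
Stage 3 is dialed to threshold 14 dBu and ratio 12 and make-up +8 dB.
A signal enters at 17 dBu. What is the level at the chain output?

-9.5 dBu

Stage 1: 7 dB above 10 dBu, reduced 7:1 to 1 dB above → 11 dBu.
Stage 2: 11 dBu is 30 dB over -19 dBu; at 20:1 that becomes 1.5 dB over, giving -17.5 dBu.
Stage 3: below threshold (-17.5 ≤ 14); passes unchanged; make-up brings it to -9.5 dBu.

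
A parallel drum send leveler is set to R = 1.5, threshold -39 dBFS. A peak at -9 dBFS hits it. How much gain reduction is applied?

10 dB

The signal is 30 dB above threshold.
A 1.5:1 ratio leaves 20 dB of that excess.
Gain reduction = 30 − 20 = 10 dB.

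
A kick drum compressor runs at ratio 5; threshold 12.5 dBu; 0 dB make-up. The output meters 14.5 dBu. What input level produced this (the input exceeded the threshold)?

The compressed level sits 14.5 − 12.5 = 2 dB over threshold.
Undo the ratio: input overshoot = 2 × 5 = 10 dB, giving input = 22.5 dBu.

22.5 dBu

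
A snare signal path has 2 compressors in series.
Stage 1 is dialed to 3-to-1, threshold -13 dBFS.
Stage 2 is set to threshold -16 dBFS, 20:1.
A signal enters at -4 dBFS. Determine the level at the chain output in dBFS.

-15.7 dBFS

Stage 1: -4 dBFS is 9 dB over -13 dBFS; at 3:1 that becomes 3 dB over, giving -10 dBFS.
Stage 2: 6 dB above -16 dBFS, reduced 20:1 to 0.3 dB above → -15.7 dBFS.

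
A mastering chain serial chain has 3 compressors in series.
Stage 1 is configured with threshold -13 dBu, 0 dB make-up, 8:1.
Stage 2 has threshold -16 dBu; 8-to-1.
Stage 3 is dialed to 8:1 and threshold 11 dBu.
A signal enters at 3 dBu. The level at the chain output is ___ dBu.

-15.375 dBu

Stage 1: 16 dB above -13 dBu, reduced 8:1 to 2 dB above → -11 dBu.
Stage 2: -11 dBu is 5 dB over -16 dBu; at 8:1 that becomes 0.625 dB over, giving -15.375 dBu.
Stage 3: -15.375 dBu is at or below the 11 dBu threshold — no compression; output -15.375 dBu.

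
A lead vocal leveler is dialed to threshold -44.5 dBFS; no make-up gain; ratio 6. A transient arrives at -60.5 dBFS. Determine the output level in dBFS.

-60.5 dBFS is 16 dB below the -44.5 dBFS threshold, so no gain reduction is applied.
Output = input = -60.5 dBFS.

-60.5 dBFS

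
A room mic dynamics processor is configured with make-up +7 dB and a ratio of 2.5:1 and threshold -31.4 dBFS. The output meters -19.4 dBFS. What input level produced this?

Stripping the +7 dB make-up gives -26.4 dBFS at the gain stage.
That's 5 dB above the -31.4 dBFS threshold.
Undo the ratio: input overshoot = 5 × 2.5 = 12.5 dB, giving input = -18.9 dBFS.

-18.9 dBFS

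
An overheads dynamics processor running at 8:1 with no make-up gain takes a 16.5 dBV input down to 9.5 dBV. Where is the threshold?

Input is 8 dB above T (since output overshoot × R = input overshoot: (9.5 − T)·8 = 16.5 − T gives T = 8.5 dBV).
Check: 8.5 + (16.5 − 8.5)/8 = 8.5 + 1 = 9.5 dBV. ✓

8.5 dBV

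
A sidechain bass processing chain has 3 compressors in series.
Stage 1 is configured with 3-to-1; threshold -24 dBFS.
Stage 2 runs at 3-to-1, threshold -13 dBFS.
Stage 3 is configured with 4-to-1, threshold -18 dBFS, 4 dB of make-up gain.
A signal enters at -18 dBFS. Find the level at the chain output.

Stage 1: overshoot 6 dB → 6/3 = 2 dB → -22 dBFS.
Stage 2: -22 dBFS is at or below the -13 dBFS threshold — no compression; output -22 dBFS.
Stage 3: -22 dBFS ≤ -18 dBFS, so stage 3 doesn't engage; make-up brings it to -18 dBFS.

-18 dBFS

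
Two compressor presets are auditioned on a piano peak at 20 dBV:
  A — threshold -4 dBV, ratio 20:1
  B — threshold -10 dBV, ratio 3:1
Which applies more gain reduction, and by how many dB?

A, by 2.8 dB

A: 24 dB over, compressed to 1.2 dB over, so 22.8 dB of GR.
B: 30 dB over, compressed to 10 dB over, so 20 dB of GR.
A reduces 2.8 dB more.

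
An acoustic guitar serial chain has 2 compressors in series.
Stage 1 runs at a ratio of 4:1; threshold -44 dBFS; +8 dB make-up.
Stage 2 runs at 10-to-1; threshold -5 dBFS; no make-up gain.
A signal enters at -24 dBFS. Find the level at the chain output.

Stage 1: 20 dB above -44 dBFS, reduced 4:1 to 5 dB above → -39 dBFS; +8 dB make-up → -31 dBFS.
Stage 2: -31 dBFS ≤ -5 dBFS, so stage 2 doesn't engage; output -31 dBFS.

-31 dBFS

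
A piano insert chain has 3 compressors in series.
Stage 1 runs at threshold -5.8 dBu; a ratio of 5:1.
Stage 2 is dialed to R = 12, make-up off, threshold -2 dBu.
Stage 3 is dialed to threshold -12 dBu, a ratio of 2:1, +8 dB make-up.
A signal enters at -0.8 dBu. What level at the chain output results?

-0.4 dBu

Stage 1: 5 dB above -5.8 dBu, reduced 5:1 to 1 dB above → -4.8 dBu.
Stage 2: below threshold (-4.8 ≤ -2); passes unchanged; output -4.8 dBu.
Stage 3: overshoot 7.2 dB → 7.2/2 = 3.6 dB → -8.4 dBu; +8 dB make-up → -0.4 dBu.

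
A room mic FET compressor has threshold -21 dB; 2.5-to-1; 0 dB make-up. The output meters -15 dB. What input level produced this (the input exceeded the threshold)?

Post-compression overshoot = -15 − (-21) = 6 dB.
Undo the ratio: input overshoot = 6 × 2.5 = 15 dB, giving input = -6 dB.

-6 dB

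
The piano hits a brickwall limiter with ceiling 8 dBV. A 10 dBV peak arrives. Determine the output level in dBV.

8 dBV

The limiter clamps the peak to its 8 dBV ceiling.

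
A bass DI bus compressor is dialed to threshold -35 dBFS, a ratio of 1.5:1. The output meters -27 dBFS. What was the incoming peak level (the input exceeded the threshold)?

-23 dBFS

Post-compression overshoot = -27 − (-35) = 8 dB.
Undo the ratio: input overshoot = 8 × 1.5 = 12 dB, giving input = -23 dBFS.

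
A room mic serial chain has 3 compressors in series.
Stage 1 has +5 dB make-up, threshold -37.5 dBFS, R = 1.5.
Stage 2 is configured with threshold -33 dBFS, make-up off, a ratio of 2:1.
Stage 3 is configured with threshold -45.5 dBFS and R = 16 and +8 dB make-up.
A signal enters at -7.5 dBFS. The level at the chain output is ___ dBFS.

-36.078125 dBFS

Stage 1: overshoot 30 dB → 30/1.5 = 20 dB → -17.5 dBFS; +5 dB make-up → -12.5 dBFS.
Stage 2: 20.5 dB above -33 dBFS, reduced 2:1 to 10.25 dB above → -22.75 dBFS.
Stage 3: 22.75 dB above -45.5 dBFS, reduced 16:1 to 1.421875 dB above → -44.078125 dBFS; +8 dB make-up → -36.078125 dBFS.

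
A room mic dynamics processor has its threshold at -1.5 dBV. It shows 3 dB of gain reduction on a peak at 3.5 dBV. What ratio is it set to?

Input overshoot = 3.5 − (-1.5) = 5 dB.
Output overshoot = 5 − 3 = 2 dB.
Ratio = input overshoot / output overshoot = 5 / 2 = 2.5.

2.5:1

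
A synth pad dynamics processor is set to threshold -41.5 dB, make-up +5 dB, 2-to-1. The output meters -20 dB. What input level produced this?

Before make-up, the level was -20 − 5 = -25 dB.
Post-compression overshoot = -25 − (-41.5) = 16.5 dB.
Undo the ratio: input overshoot = 16.5 × 2 = 33 dB, giving input = -8.5 dB.

-8.5 dB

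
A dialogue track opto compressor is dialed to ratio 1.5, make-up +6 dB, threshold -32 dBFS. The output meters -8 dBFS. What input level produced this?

Remove make-up: -8 − 6 = -14 dBFS.
Post-compression overshoot = -14 − (-32) = 18 dB.
Before 1.5:1 compression the overshoot was 18 × 1.5 = 27 dB, so input = -32 + 27 = -5 dBFS.

-5 dBFS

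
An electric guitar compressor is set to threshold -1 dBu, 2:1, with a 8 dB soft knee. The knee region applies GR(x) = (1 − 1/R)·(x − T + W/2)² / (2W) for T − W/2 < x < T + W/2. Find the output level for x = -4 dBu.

x − T + W/2 = -4 − (-1) + 4 = 1.
GR = (1 − 1/2) × 1² / 16 = 0.5 × 1 / 16 = 0.03125 dB.
Output = -4 − 0.03125 = -4.03125 dBu.

-4.03125 dBu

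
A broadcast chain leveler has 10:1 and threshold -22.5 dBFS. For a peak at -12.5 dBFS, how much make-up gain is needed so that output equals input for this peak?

Overshoot 10 dB → 10/10 = 1 dB after compression, so the compressed level is -22.5 + 1 = -21.5 dBFS.
Make-up = target − compressed = -12.5 − (-21.5) = 9 dB.

9 dB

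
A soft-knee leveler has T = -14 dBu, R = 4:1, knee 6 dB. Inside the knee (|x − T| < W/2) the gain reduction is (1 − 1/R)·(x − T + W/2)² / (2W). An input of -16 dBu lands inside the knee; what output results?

-16.0625 dBu

x − T + W/2 = -16 − (-14) + 3 = 1.
GR = (1 − 1/4) × 1² / 12 = 0.75 × 1 / 12 = 0.0625 dB.
Output = -16 − 0.0625 = -16.0625 dBu.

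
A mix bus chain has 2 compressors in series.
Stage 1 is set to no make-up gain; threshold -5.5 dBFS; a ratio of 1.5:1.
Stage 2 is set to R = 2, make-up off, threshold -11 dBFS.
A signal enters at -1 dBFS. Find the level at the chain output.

Stage 1: -1 dBFS is 4.5 dB over -5.5 dBFS; at 1.5:1 that becomes 3 dB over, giving -2.5 dBFS.
Stage 2: -2.5 dBFS is 8.5 dB over -11 dBFS; at 2:1 that becomes 4.25 dB over, giving -6.75 dBFS.

-6.75 dBFS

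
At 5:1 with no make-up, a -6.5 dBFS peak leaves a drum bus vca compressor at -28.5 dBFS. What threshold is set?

-34 dBFS

Let T be the threshold. Output overshoot = (input overshoot)/R, so -28.5 − T = (-6.5 − T)/5.
5·(-28.5 − T) = -6.5 − T → 4·T = -142.5 − (-6.5) = -136.
T = -136/4 = -34 dBFS.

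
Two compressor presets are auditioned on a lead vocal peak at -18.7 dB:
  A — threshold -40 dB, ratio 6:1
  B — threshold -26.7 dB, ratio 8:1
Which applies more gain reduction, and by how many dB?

A, by 10.75 dB

A: overshoot 21.3 dB → output overshoot 3.55 dB → GR 17.75 dB.
B: overshoot 8 dB → output overshoot 1 dB → GR 7 dB.
A reduces 10.75 dB more.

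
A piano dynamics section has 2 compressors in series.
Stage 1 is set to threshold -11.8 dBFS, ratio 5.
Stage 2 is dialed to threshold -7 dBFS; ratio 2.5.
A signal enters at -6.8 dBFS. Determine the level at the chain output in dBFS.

-10.8 dBFS

Stage 1: overshoot 5 dB → 5/5 = 1 dB → -10.8 dBFS.
Stage 2: -10.8 dBFS ≤ -7 dBFS, so stage 2 doesn't engage; output -10.8 dBFS.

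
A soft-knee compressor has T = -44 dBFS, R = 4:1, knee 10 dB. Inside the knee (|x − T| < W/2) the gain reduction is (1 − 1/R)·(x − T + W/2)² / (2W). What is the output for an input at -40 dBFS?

-43.0375 dBFS

x − T + W/2 = -40 − (-44) + 5 = 9.
GR = (1 − 1/4) × 9² / 20 = 0.75 × 81 / 20 = 3.0375 dB.
Output = -40 − 3.0375 = -43.0375 dBFS.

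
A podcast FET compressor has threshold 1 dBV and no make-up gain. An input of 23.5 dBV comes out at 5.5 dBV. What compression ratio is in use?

Input overshoot = 23.5 − 1 = 22.5 dB; output overshoot = 5.5 − 1 = 4.5 dB.
Ratio = 22.5 / 4.5 = 5.

5:1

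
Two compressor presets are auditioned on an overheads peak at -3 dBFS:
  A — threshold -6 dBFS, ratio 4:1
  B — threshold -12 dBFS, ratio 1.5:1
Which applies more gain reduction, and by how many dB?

A: GR = 3 − 3/4 = 2.25 dB.
B: GR = 9 − 9/1.5 = 3 dB.
B applies 0.75 dB more gain reduction.

B, by 0.75 dB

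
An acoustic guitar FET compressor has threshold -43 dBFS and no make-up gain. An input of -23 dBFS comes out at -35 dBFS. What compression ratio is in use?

2.5:1

Input overshoot = -23 − (-43) = 20 dB; output overshoot = -35 − (-43) = 8 dB.
Ratio = 20 / 8 = 2.5.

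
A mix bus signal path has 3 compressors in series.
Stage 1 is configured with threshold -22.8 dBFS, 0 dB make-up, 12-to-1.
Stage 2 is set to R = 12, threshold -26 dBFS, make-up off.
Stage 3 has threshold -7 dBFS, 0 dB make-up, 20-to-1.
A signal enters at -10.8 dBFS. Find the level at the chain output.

-25.65 dBFS

Stage 1: overshoot 12 dB → 12/12 = 1 dB → -21.8 dBFS.
Stage 2: -21.8 dBFS is 4.2 dB over -26 dBFS; at 12:1 that becomes 0.35 dB over, giving -25.65 dBFS.
Stage 3: below threshold (-25.65 ≤ -7); passes unchanged; output -25.65 dBFS.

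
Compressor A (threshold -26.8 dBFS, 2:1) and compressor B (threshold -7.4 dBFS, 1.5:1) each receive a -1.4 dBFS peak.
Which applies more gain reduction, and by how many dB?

A: 25.4 dB over, compressed to 12.7 dB over, so 12.7 dB of GR.
B: 6 dB over, compressed to 4 dB over, so 2 dB of GR.
A reduces 10.7 dB more.

A, by 10.7 dB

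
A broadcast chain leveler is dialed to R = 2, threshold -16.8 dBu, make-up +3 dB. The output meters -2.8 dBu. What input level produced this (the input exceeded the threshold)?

5.2 dBu

Remove make-up: -2.8 − 3 = -5.8 dBu.
That's 11 dB above the -16.8 dBu threshold.
Undo the ratio: input overshoot = 11 × 2 = 22 dB, giving input = 5.2 dBu.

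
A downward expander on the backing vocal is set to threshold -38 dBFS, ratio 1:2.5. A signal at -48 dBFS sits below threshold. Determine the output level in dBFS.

-63 dBFS

Below threshold, a 1:2.5 expander applies gain = (2.5−1)×(T − x) of attenuation.
(2.5−1) × 10 = 15 dB, so output = -48 − 15 = -63 dBFS.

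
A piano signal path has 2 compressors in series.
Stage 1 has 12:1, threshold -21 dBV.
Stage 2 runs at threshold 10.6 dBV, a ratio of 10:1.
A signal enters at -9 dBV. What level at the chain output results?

Stage 1: overshoot 12 dB → 12/12 = 1 dB → -20 dBV.
Stage 2: -20 dBV ≤ 10.6 dBV, so stage 2 doesn't engage; output -20 dBV.

-20 dBV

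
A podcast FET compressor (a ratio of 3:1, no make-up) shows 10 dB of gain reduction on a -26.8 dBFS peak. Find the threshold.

-41.8 dBFS

Gain reduction = -26.8 − (-36.8) = 10 dB; output overshoot = GR / (R − 1) = 10 / 2 = 5 dB.
Threshold = output − output overshoot = -36.8 − 5 = -41.8 dBFS.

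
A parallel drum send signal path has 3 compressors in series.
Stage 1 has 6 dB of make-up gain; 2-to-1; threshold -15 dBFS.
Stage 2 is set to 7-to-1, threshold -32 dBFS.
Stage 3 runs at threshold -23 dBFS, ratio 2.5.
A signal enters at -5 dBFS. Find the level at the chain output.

-28 dBFS

Stage 1: -5 dBFS is 10 dB over -15 dBFS; at 2:1 that becomes 5 dB over, giving -10 dBFS; +6 dB make-up → -4 dBFS.
Stage 2: overshoot 28 dB → 28/7 = 4 dB → -28 dBFS.
Stage 3: -28 dBFS is at or below the -23 dBFS threshold — no compression; output -28 dBFS.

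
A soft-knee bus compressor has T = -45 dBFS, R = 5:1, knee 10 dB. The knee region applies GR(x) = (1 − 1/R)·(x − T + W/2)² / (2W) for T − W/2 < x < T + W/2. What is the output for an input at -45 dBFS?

-46 dBFS

x − T + W/2 = -45 − (-45) + 5 = 5.
GR = (1 − 1/5) × 5² / 20 = 0.8 × 25 / 20 = 1 dB.
Output = -45 − 1 = -46 dBFS.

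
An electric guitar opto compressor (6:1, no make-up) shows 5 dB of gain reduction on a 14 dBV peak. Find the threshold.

8 dBV

Let T be the threshold. Output overshoot = (input overshoot)/R, so 9 − T = (14 − T)/6.
6·(9 − T) = 14 − T → 5·T = 54 − 14 = 40.
T = 40/5 = 8 dBV.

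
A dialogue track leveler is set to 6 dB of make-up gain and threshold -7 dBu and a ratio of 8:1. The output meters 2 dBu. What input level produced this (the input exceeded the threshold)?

Remove make-up: 2 − 6 = -4 dBu.
The compressed level sits -4 − (-7) = 3 dB over threshold.
Undo the ratio: input overshoot = 3 × 8 = 24 dB, giving input = 17 dBu.

17 dBu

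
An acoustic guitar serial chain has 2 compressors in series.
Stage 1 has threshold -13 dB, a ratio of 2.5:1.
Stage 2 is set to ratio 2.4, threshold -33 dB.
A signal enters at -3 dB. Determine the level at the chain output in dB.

Stage 1: overshoot 10 dB → 10/2.5 = 4 dB → -9 dB.
Stage 2: 24 dB above -33 dB, reduced 2.4:1 to 10 dB above → -23 dB.

-23 dB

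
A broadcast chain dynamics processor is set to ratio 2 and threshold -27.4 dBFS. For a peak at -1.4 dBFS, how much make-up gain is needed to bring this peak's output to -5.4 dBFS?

9 dB

Overshoot 26 dB → 26/2 = 13 dB after compression, so the compressed level is -27.4 + 13 = -14.4 dBFS.
Make-up = target − compressed = -5.4 − (-14.4) = 9 dB.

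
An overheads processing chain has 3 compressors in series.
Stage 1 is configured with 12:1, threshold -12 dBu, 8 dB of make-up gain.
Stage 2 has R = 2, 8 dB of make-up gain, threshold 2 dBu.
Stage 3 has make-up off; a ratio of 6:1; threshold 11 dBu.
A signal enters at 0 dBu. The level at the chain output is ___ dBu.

Stage 1: 12 dB above -12 dBu, reduced 12:1 to 1 dB above → -11 dBu; +8 dB make-up → -3 dBu.
Stage 2: below threshold (-3 ≤ 2); passes unchanged; make-up brings it to 5 dBu.
Stage 3: below threshold (5 ≤ 11); passes unchanged; output 5 dBu.

5 dBu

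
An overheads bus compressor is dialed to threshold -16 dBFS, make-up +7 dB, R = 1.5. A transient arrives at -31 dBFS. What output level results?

-24 dBFS

-31 dBFS is 15 dB below the -16 dBFS threshold, so no gain reduction is applied.
Make-up gain adds 7 dB: -31 + 7 = -24 dBFS.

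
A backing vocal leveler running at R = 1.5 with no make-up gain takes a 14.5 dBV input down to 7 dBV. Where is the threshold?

-8 dBV

Let T be the threshold. Output overshoot = (input overshoot)/R, so 7 − T = (14.5 − T)/1.5.
1.5·(7 − T) = 14.5 − T → 0.5·T = 10.5 − 14.5 = -4.
T = -4/0.5 = -8 dBV.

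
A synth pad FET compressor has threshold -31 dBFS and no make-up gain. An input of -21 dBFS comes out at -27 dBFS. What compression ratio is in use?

2.5:1

Input overshoot = -21 − (-31) = 10 dB; output overshoot = -27 − (-31) = 4 dB.
Ratio = 10 / 4 = 2.5.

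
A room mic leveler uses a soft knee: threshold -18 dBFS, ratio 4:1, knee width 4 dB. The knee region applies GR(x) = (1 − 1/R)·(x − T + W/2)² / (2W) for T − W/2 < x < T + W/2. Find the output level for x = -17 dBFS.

-17.84375 dBFS

x − T + W/2 = -17 − (-18) + 2 = 3.
GR = (1 − 1/4) × 3² / 8 = 0.75 × 9 / 8 = 0.84375 dB.
Output = -17 − 0.84375 = -17.84375 dBFS.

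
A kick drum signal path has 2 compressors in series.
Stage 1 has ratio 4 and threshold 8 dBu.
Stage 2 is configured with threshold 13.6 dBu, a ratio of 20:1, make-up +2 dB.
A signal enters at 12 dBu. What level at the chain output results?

11 dBu

Stage 1: 4 dB above 8 dBu, reduced 4:1 to 1 dB above → 9 dBu.
Stage 2: below threshold (9 ≤ 13.6); passes unchanged; make-up brings it to 11 dBu.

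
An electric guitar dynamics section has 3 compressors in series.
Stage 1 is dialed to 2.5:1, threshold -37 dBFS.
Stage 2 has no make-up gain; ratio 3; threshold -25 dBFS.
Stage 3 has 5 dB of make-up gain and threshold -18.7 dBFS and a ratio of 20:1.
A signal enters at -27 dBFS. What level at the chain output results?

-28 dBFS

Stage 1: -27 dBFS is 10 dB over -37 dBFS; at 2.5:1 that becomes 4 dB over, giving -33 dBFS.
Stage 2: -33 dBFS is at or below the -25 dBFS threshold — no compression; output -33 dBFS.
Stage 3: below threshold (-33 ≤ -18.7); passes unchanged; make-up brings it to -28 dBFS.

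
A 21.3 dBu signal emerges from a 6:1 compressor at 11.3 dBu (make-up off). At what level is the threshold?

Input is 12 dB above T (since output overshoot × R = input overshoot: (11.3 − T)·6 = 21.3 − T gives T = 9.3 dBu).
Check: 9.3 + (21.3 − 9.3)/6 = 9.3 + 2 = 11.3 dBu. ✓

9.3 dBu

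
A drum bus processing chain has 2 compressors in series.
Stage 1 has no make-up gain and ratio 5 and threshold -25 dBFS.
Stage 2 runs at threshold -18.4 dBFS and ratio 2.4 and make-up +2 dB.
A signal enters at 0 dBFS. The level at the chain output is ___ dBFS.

-18 dBFS

Stage 1: overshoot 25 dB → 25/5 = 5 dB → -20 dBFS.
Stage 2: -20 dBFS is at or below the -18.4 dBFS threshold — no compression; make-up brings it to -18 dBFS.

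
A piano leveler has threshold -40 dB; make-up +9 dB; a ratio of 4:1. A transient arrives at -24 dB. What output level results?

Overshoot: -24 − (-40) = 16 dB.
At 4:1 the overshoot is divided by 4, leaving 4 dB above threshold.
Output = -40 + 4 = -36 dB; make-up adds 9 dB, giving -27 dB.

-27 dB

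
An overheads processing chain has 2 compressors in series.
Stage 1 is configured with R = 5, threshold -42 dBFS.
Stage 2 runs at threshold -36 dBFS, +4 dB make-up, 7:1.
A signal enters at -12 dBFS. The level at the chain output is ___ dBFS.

Stage 1: 30 dB above -42 dBFS, reduced 5:1 to 6 dB above → -36 dBFS.
Stage 2: -36 dBFS is at or below the -36 dBFS threshold — no compression; make-up brings it to -32 dBFS.

-32 dBFS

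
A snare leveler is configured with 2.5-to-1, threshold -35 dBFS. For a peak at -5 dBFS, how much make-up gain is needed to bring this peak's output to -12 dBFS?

11 dB

Without make-up, output = threshold + overshoot/2.5 = -35 + 12 = -23 dBFS.
Gap to target: 11 dB.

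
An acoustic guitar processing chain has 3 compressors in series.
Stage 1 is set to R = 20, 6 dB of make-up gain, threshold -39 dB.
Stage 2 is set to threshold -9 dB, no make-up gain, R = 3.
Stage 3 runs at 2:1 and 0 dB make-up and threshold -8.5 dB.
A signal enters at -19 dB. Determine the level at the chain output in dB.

Stage 1: 20 dB above -39 dB, reduced 20:1 to 1 dB above → -38 dB; +6 dB make-up → -32 dB.
Stage 2: -32 dB is at or below the -9 dB threshold — no compression; output -32 dB.
Stage 3: -32 dB ≤ -8.5 dB, so stage 3 doesn't engage; output -32 dB.

-32 dB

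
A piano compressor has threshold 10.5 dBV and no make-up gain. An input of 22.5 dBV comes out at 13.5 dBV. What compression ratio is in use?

4:1

Input overshoot = 22.5 − 10.5 = 12 dB; output overshoot = 13.5 − 10.5 = 3 dB.
Ratio = 12 / 3 = 4.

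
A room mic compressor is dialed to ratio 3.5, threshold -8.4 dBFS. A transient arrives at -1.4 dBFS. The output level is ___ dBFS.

The input is 7 dB above the -8.4 dBFS threshold.
At 3.5:1 the overshoot is divided by 3.5, leaving 2 dB above threshold.
That puts the output at -6.4 dBFS.

-6.4 dBFS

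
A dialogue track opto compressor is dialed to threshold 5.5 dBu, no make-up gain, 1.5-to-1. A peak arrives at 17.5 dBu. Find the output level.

13.5 dBu

Overshoot: 17.5 − 5.5 = 12 dB.
At 1.5:1 the overshoot is divided by 1.5, leaving 8 dB above threshold.
Output = 5.5 + 8 = 13.5 dBu.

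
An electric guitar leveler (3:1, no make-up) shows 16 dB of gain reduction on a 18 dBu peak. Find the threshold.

Input is 24 dB above T (since output overshoot × R = input overshoot: (2 − T)·3 = 18 − T gives T = -6 dBu).
Check: -6 + (18 − (-6))/3 = -6 + 8 = 2 dBu. ✓

-6 dBu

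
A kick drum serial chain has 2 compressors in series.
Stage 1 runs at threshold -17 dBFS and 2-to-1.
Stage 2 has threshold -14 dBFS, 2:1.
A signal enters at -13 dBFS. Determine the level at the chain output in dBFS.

Stage 1: 4 dB above -17 dBFS, reduced 2:1 to 2 dB above → -15 dBFS.
Stage 2: -15 dBFS is at or below the -14 dBFS threshold — no compression; output -15 dBFS.

-15 dBFS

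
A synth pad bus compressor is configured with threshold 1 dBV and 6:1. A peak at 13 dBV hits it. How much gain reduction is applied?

10 dB

The signal is 12 dB above threshold.
A 6:1 ratio leaves 2 dB of that excess.
So the signal is attenuated by 12 − 2 = 10 dB.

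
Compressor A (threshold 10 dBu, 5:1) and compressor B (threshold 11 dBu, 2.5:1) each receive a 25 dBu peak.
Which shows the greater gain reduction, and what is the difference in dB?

A: 15 dB over, compressed to 3 dB over, so 12 dB of GR.
B: 14 dB over, compressed to 5.6 dB over, so 8.4 dB of GR.
A applies 3.6 dB more gain reduction.

A, by 3.6 dB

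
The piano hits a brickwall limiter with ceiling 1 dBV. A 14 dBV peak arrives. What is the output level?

A brickwall limiter is an ∞:1 compressor: any input above the ceiling is clamped to 1 dBV.

1 dBV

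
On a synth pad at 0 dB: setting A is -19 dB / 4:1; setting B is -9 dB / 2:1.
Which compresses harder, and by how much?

A: GR = 19 − 19/4 = 14.25 dB.
B: GR = 9 − 9/2 = 4.5 dB.
Difference: 9.75 dB in favour of A.

A, by 9.75 dB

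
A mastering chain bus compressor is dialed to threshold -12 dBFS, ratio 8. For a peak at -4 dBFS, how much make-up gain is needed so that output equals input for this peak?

Overshoot 8 dB → 8/8 = 1 dB after compression, so the compressed level is -12 + 1 = -11 dBFS.
Make-up = target − compressed = -4 − (-11) = 7 dB.

7 dB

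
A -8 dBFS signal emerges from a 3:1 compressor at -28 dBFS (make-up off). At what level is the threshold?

Gain reduction = -8 − (-28) = 20 dB; output overshoot = GR / (R − 1) = 20 / 2 = 10 dB.
Threshold = output − output overshoot = -28 − 10 = -38 dBFS.

-38 dBFS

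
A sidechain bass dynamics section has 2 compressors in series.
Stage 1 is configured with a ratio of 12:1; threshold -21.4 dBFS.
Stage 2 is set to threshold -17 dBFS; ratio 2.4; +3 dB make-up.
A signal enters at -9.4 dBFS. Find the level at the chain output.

-17.4 dBFS

Stage 1: 12 dB above -21.4 dBFS, reduced 12:1 to 1 dB above → -20.4 dBFS.
Stage 2: below threshold (-20.4 ≤ -17); passes unchanged; make-up brings it to -17.4 dBFS.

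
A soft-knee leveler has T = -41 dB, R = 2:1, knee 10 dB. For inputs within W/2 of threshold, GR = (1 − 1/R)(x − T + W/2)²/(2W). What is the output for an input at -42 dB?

-42.4 dB

x − T + W/2 = -42 − (-41) + 5 = 4.
GR = (1 − 1/2) × 4² / 20 = 0.5 × 16 / 20 = 0.4 dB.
Output = -42 − 0.4 = -42.4 dB.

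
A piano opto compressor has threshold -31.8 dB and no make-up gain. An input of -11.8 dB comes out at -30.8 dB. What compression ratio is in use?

20:1

Input overshoot = -11.8 − (-31.8) = 20 dB; output overshoot = -30.8 − (-31.8) = 1 dB.
Ratio = 20 / 1 = 20.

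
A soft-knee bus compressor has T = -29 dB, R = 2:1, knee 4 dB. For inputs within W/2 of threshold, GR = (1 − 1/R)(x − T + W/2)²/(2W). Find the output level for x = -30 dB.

x − T + W/2 = -30 − (-29) + 2 = 1.
GR = (1 − 1/2) × 1² / 8 = 0.5 × 1 / 8 = 0.0625 dB.
Output = -30 − 0.0625 = -30.0625 dB.

-30.0625 dB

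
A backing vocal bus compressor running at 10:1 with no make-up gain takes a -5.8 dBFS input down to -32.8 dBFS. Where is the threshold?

-35.8 dBFS

Gain reduction = -5.8 − (-32.8) = 27 dB; output overshoot = GR / (R − 1) = 27 / 9 = 3 dB.
Threshold = output − output overshoot = -32.8 − 3 = -35.8 dBFS.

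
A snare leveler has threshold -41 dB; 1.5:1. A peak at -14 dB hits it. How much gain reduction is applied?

The signal is 27 dB above threshold.
After 1.5:1 compression the overshoot becomes 27/1.5 = 18 dB.
GR = overshoot in − overshoot out = 27 − 18 = 9 dB.

9 dB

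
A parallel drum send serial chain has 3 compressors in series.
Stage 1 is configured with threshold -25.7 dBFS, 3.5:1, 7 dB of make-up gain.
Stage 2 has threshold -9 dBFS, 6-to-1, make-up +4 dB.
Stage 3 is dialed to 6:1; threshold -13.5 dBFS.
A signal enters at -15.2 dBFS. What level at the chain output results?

Stage 1: overshoot 10.5 dB → 10.5/3.5 = 3 dB → -22.7 dBFS; +7 dB make-up → -15.7 dBFS.
Stage 2: -15.7 dBFS is at or below the -9 dBFS threshold — no compression; make-up brings it to -11.7 dBFS.
Stage 3: 1.8 dB above -13.5 dBFS, reduced 6:1 to 0.3 dB above → -13.2 dBFS.

-13.2 dBFS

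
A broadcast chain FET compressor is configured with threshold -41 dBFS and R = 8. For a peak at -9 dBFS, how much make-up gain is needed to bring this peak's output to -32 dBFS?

5 dB

Without make-up, output = threshold + overshoot/8 = -41 + 4 = -37 dBFS.
Gap to target: 5 dB.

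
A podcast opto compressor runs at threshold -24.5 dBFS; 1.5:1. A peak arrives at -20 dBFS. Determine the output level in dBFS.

-21.5 dBFS

The input is 4.5 dB above the -24.5 dBFS threshold.
1.5:1 compression reduces that to 4.5/1.5 = 3 dB over.
So the level is -24.5 + 3 = -21.5 dBFS.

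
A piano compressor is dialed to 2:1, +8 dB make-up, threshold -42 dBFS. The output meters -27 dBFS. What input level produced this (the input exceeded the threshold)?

Stripping the +8 dB make-up gives -35 dBFS at the gain stage.
The compressed level sits -35 − (-42) = 7 dB over threshold.
Undo the ratio: input overshoot = 7 × 2 = 14 dB, giving input = -28 dBFS.

-28 dBFS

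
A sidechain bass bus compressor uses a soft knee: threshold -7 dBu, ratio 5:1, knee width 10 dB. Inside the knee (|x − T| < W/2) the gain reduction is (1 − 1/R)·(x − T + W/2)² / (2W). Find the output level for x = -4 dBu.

x − T + W/2 = -4 − (-7) + 5 = 8.
GR = (1 − 1/5) × 8² / 20 = 0.8 × 64 / 20 = 2.56 dB.
Output = -4 − 2.56 = -6.56 dBu.

-6.56 dBu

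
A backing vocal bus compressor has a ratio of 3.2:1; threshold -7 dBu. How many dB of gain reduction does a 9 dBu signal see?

11 dB

Overshoot = 9 − (-7) = 16 dB.
After 3.2:1 compression the overshoot becomes 16/3.2 = 5 dB.
So the signal is attenuated by 16 − 5 = 11 dB.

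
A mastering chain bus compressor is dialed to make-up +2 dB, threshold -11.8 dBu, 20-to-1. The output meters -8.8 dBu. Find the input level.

8.2 dBu

Before make-up, the level was -8.8 − 2 = -10.8 dBu.
That's 1 dB above the -11.8 dBu threshold.
Before 20:1 compression the overshoot was 1 × 20 = 20 dB, so input = -11.8 + 20 = 8.2 dBu.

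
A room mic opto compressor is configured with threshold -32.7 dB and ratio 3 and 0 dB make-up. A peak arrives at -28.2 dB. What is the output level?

The input is 4.5 dB above the -32.7 dB threshold.
3:1 compression reduces that to 4.5/3 = 1.5 dB over.
Output = -32.7 + 1.5 = -31.2 dB.

-31.2 dB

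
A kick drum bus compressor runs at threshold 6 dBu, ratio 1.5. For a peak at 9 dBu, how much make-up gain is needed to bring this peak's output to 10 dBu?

2 dB

Overshoot 3 dB → 3/1.5 = 2 dB after compression, so the compressed level is 6 + 2 = 8 dBu.
Make-up = target − compressed = 10 − 8 = 2 dB.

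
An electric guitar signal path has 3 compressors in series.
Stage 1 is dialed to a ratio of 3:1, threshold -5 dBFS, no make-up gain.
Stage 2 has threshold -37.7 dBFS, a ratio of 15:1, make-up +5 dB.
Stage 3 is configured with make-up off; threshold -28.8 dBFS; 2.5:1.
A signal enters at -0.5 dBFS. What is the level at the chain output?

Stage 1: -0.5 dBFS is 4.5 dB over -5 dBFS; at 3:1 that becomes 1.5 dB over, giving -3.5 dBFS.
Stage 2: -3.5 dBFS is 34.2 dB over -37.7 dBFS; at 15:1 that becomes 2.28 dB over, giving -35.42 dBFS; +5 dB make-up → -30.42 dBFS.
Stage 3: -30.42 dBFS ≤ -28.8 dBFS, so stage 3 doesn't engage; output -30.42 dBFS.

-30.42 dBFS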